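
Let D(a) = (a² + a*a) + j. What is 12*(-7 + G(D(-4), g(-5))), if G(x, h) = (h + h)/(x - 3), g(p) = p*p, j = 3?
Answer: -261/4 ≈ -65.250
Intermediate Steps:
g(p) = p²
D(a) = 3 + 2*a² (D(a) = (a² + a*a) + 3 = (a² + a²) + 3 = 2*a² + 3 = 3 + 2*a²)
G(x, h) = 2*h/(-3 + x) (G(x, h) = (2*h)/(-3 + x) = 2*h/(-3 + x))
12*(-7 + G(D(-4), g(-5))) = 12*(-7 + 2*(-5)²/(-3 + (3 + 2*(-4)²))) = 12*(-7 + 2*25/(-3 + (3 + 2*16))) = 12*(-7 + 2*25/(-3 + (3 + 32))) = 12*(-7 + 2*25/(-3 + 35)) = 12*(-7 + 2*25/32) = 12*(-7 + 2*25*(1/32)) = 12*(-7 + 25/16) = 12*(-87/16) = -261/4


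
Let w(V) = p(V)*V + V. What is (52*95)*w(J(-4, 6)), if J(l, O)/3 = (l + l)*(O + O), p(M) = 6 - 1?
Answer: -8536320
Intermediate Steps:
p(M) = 5
J(l, O) = 12*O*l (J(l, O) = 3*((l + l)*(O + O)) = 3*((2*l)*(2*O)) = 3*(4*O*l) = 12*O*l)
w(V) = 6*V (w(V) = 5*V + V = 6*V)
(52*95)*w(J(-4, 6)) = (52*95)*(6*(12*6*(-4))) = 4940*(6*(-288)) = 4940*(-1728) = -8536320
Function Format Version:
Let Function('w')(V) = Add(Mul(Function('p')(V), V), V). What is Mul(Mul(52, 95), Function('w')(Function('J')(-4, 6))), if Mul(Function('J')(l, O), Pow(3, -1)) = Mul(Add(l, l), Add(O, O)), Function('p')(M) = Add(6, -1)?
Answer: -8536320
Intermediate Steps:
Function('p')(M) = 5
Function('J')(l, O) = Mul(12, O, l) (Function('J')(l, O) = Mul(3, Mul(Add(l, l), Add(O, O))) = Mul(3, Mul(Mul(2, l), Mul(2, O))) = Mul(3, Mul(4, O, l)) = Mul(12, O, l))
Function('w')(V) = Mul(6, V) (Function('w')(V) = Add(Mul(5, V), V) = Mul(6, V))
Mul(Mul(52, 95), Function('w')(Function('J')(-4, 6))) = Mul(Mul(52, 95), Mul(6, Mul(12, 6, -4))) = Mul(4940, Mul(6, -288)) = Mul(4940, -1728) = -8536320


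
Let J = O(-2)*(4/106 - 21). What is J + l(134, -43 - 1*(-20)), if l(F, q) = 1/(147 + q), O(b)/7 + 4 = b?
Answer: 5786141/6572 ≈ 880.42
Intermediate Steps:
O(b) = -28 + 7*b
J = 46662/53 (J = (-28 + 7*(-2))*(4/106 - 21) = (-28 - 14)*(4*(1/106) - 21) = -42*(2/53 - 21) = -42*(-1111/53) = 46662/53 ≈ 880.42)
J + l(134, -43 - 1*(-20)) = 46662/53 + 1/(147 + (-43 - 1*(-20))) = 46662/53 + 1/(147 + (-43 + 20)) = 46662/53 + 1/(147 - 23) = 46662/53 + 1/124 = 5786141/6572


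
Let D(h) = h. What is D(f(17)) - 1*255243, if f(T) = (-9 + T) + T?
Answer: -255218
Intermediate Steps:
f(T) = -9 + 2*T
D(f(17)) - 1*255243 = (-9 + 2*17) - 1*255243 = (-9 + 34) - 255243 = 25 - 255243 = -255218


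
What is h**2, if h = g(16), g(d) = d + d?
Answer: 1024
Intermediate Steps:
g(d) = 2*d
h = 32 (h = 2*16 = 32)
h**2 = 32**2 = 1024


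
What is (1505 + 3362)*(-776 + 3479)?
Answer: 13155501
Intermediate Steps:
(1505 + 3362)*(-776 + 3479) = 4867*2703 = 13155501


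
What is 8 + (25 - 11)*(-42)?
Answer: -580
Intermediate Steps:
8 + (25 - 11)*(-42) = 8 + 14*(-42) = 8 - 588 = -580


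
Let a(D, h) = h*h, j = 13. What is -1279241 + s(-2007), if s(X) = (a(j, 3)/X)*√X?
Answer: -1279241 - 3*I*√223/223 ≈ -1.2792e+6 - 0.20089*I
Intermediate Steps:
a(D, h) = h²
s(X) = 9/√X (s(X) = (3²/X)*√X = (9/X)*√X = 9/√X)
-1279241 + s(-2007) = -1279241 + 9/√(-2007) = -1279241 + 9*(-I*√223/669) = -1279241 - 3*I*√223/223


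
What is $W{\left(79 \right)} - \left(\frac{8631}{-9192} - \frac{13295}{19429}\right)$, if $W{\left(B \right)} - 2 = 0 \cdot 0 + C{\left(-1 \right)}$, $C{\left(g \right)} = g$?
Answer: $\frac{156163569}{59530456} \approx 2.6233$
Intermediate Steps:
$W{\left(B \right)} = 1$ ($W{\left(B \right)} = 2 + \left(0 \cdot 0 - 1\right) = 2 + \left(0 - 1\right) = 2 - 1 = 1$)
$W{\left(79 \right)} - \left(\frac{8631}{-9192} - \frac{13295}{19429}\right) = 1 - \left(\frac{8631}{-9192} - \frac{13295}{19429}\right) = 1 - \left(8631 \left(- \frac{1}{9192}\right) - \frac{13295}{19429}\right) = 1 - \left(- \frac{2877}{3064} - \frac{13295}{19429}\right) = 1 - - \frac{96633113}{59530456} = 1 + \frac{96633113}{59530456} = \frac{156163569}{59530456}$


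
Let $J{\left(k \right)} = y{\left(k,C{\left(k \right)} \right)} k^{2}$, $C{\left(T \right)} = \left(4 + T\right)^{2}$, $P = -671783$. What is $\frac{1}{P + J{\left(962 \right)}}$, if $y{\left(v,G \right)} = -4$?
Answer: $- \frac{1}{4373559} \approx -2.2865 \cdot 10^{-7}$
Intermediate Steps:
$J{\left(k \right)} = - 4 k^{2}$
$\frac{1}{P + J{\left(962 \right)}} = \frac{1}{-671783 - 4 \cdot 962^{2}} = \frac{1}{-671783 - 3701776} = \frac{1}{-4373559} = - \frac{1}{4373559}$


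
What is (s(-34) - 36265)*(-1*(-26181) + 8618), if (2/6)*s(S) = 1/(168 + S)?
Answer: -169105984093/134 ≈ -1.2620e+9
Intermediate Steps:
s(S) = 3/(168 + S)
(s(-34) - 36265)*(-1*(-26181) + 8618) = (3/(168 - 34) - 36265)*(-1*(-26181) + 8618) = (3/134 - 36265)*(26181 + 8618) = (3*(1/134) - 36265)*34799 = (3/134 - 36265)*34799 = -4859507/134*34799 = -169105984093/134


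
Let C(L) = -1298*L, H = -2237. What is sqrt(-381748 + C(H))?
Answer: sqrt(2521878) ≈ 1588.0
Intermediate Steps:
sqrt(-381748 + C(H)) = sqrt(-381748 - 1298*(-2237)) = sqrt(-381748 + 2903626) = sqrt(2521878)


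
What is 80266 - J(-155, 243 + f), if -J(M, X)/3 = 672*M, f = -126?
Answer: -232214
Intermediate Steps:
J(M, X) = -2016*M
80266 - J(-155, 243 + f) = 80266 - (-2016)*(-155) = 80266 - 1*312480 = 80266 - 312480 = -232214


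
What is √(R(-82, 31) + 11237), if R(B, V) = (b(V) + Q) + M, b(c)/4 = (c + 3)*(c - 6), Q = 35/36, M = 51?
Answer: √528803/6 ≈ 121.20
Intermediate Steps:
Q = 35/36 (Q = 35*(1/36) = 35/36 ≈ 0.97222)
b(c) = 4*(-6 + c)*(3 + c) (b(c) = 4*((c + 3)*(c - 6)) = 4*((3 + c)*(-6 + c)) = 4*((-6 + c)*(3 + c)) = 4*(-6 + c)*(3 + c))
R(B, V) = -721/36 - 12*V + 4*V² (R(B, V) = ((-72 - 12*V + 4*V²) + 35/36) + 51 = (-2557/36 - 12*V + 4*V²) + 51 = -721/36 - 12*V + 4*V²)
√(R(-82, 31) + 11237) = √((-721/36 - 12*31 + 4*31²) + 11237) = √((-721/36 - 372 + 4*961) + 11237) = √((-721/36 - 372 + 3844) + 11237) = √(124271/36 + 11237) = √(528803/36) = √528803/6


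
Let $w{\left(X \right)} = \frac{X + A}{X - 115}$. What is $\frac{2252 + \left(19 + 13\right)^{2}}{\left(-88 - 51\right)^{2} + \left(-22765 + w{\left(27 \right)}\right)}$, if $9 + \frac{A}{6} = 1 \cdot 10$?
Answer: $- \frac{8736}{9185} \approx -0.95112$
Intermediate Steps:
$A = 6$ ($A = -54 + 6 \cdot 1 \cdot 10 = -54 + 6 \cdot 10 = -54 + 60 = 6$)
$w{\left(X \right)} = \frac{6 + X}{-115 + X}$ ($w{\left(X \right)} = \frac{X + 6}{X - 115} = \frac{6 + X}{-115 + X}$)
$\frac{2252 + \left(19 + 13\right)^{2}}{\left(-88 - 51\right)^{2} + \left(-22765 + w{\left(27 \right)}\right)} = \frac{2252 + \left(19 + 13\right)^{2}}{\left(-88 - 51\right)^{2} - \left(22765 - \frac{6 + 27}{-115 + 27}\right)} = \frac{2252 + 32^{2}}{\left(-139\right)^{2} - \left(22765 - \frac{1}{-88} \cdot 33\right)} = \frac{2252 + 1024}{19321 - \frac{182123}{8}} = \frac{3276}{19321 - \frac{182123}{8}} = \frac{3276}{- \frac{27555}{8}} = 3276 \left(- \frac{8}{27555}\right) = - \frac{8736}{9185}$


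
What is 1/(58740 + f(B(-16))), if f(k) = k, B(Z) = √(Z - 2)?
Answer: 9790/575064603 - I*√2/1150129206 ≈ 1.7024e-5 - 1.2296e-9*I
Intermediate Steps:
B(Z) = √(-2 + Z)
1/(58740 + f(B(-16))) = 1/(58740 + √(-2 - 16)) = 1/(58740 + √(-18)) = 1/(58740 + 3*I*√2)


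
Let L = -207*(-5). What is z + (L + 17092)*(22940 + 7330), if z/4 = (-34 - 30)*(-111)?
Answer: 548732706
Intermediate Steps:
L = 1035
z = 28416 (z = 4*((-34 - 30)*(-111)) = 4*(-64*(-111)) = 4*7104 = 28416)
z + (L + 17092)*(22940 + 7330) = 28416 + (1035 + 17092)*(22940 + 7330) = 28416 + 18127*30270 = 28416 + 548704290 = 548732706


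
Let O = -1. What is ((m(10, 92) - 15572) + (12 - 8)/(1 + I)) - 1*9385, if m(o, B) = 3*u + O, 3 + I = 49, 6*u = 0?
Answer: -1173022/47 ≈ -24958.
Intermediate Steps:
u = 0 (u = (1/6)*0 = 0)
I = 46 (I = -3 + 49 = 46)
m(o, B) = -1 (m(o, B) = 3*0 - 1 = 0 - 1 = -1)
((m(10, 92) - 15572) + (12 - 8)/(1 + I)) - 1*9385 = ((-1 - 15572) + (12 - 8)/(1 + 46)) - 1*9385 = (-15573 + 4/47) - 9385 = -731927/47 - 9385 = -1173022/47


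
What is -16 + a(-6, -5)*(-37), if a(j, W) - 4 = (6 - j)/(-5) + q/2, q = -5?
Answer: 173/10 ≈ 17.300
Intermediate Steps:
a(j, W) = 3/10 + j/5 (a(j, W) = 4 + ((6 - j)/(-5) - 5/2) = 4 + ((6 - j)*(-⅕) - 5*½) = 4 + ((-6/5 + j/5) - 5/2) = 4 + (-37/10 + j/5) = 3/10 + j/5)
-16 + a(-6, -5)*(-37) = -16 + (3/10 + (⅕)*(-6))*(-37) = -16 + (3/10 - 6/5)*(-37) = -16 - 9/10*(-37) = -16 + 333/10 = 173/10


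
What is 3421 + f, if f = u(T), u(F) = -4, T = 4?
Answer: 3417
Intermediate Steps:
f = -4
3421 + f = 3421 - 4 = 3417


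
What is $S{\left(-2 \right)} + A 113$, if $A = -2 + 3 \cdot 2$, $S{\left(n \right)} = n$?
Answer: $450$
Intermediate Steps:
$A = 4$ ($A = -2 + 6 = 4$)
$S{\left(-2 \right)} + A 113 = -2 + 4 \cdot 113 = -2 + 452 = 450$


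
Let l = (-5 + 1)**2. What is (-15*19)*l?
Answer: -4560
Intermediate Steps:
l = 16 (l = (-4)**2 = 16)
(-15*19)*l = -15*19*16 = -285*16 = -4560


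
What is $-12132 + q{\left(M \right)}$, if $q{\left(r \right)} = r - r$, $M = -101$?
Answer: $-12132$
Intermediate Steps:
$q{\left(r \right)} = 0$
$-12132 + q{\left(M \right)} = -12132 + 0 = -12132$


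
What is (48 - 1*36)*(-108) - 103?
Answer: -1399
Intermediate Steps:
(48 - 1*36)*(-108) - 103 = (48 - 36)*(-108) - 103 = 12*(-108) - 103 = -1296 - 103 = -1399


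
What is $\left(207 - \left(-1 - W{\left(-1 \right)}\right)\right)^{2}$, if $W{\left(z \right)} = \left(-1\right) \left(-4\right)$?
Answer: $44944$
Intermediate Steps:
$W{\left(z \right)} = 4$
$\left(207 - \left(-1 - W{\left(-1 \right)}\right)\right)^{2} = \left(207 + \left(\left(78 + 4\right) - 77\right)\right)^{2} = \left(207 + \left(82 - 77\right)\right)^{2} = \left(207 + 5\right)^{2} = 212^{2} = 44944$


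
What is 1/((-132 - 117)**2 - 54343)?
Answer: 1/7658 ≈ 0.00013058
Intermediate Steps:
1/((-132 - 117)**2 - 54343) = 1/((-249)**2 - 54343) = 1/(62001 - 54343) = 1/7658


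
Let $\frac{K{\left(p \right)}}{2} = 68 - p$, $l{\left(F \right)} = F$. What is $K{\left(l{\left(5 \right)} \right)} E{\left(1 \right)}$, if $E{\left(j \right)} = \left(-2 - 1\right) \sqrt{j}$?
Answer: $-378$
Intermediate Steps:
$E{\left(j \right)} = - 3 \sqrt{j}$ ($E{\left(j \right)} = \left(-2 - 1\right) \sqrt{j} = - 3 \sqrt{j}$)
$K{\left(p \right)} = 136 - 2 p$ ($K{\left(p \right)} = 2 \left(68 - p\right) = 136 - 2 p$)
$K{\left(l{\left(5 \right)} \right)} E{\left(1 \right)} = \left(136 - 10\right) \left(- 3 \sqrt{1}\right) = \left(136 - 10\right) \left(\left(-3\right) 1\right) = 126 \left(-3\right) = -378$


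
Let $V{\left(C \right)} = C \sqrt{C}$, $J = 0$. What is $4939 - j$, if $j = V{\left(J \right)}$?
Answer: $4939$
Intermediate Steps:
$V{\left(C \right)} = C^{\frac{3}{2}}$
$j = 0$ ($j = 0^{\frac{3}{2}} = 0$)
$4939 - j = 4939 - 0 = 4939 + 0 = 4939$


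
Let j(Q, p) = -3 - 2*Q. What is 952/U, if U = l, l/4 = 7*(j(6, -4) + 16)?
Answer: 34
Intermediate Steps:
l = 28 (l = 4*(7*((-3 - 2*6) + 16)) = 4*(7*((-3 - 12) + 16)) = 4*(7*(-15 + 16)) = 4*(7*1) = 4*7 = 28)
U = 28
952/U = 952/28 = 952*(1/28) = 34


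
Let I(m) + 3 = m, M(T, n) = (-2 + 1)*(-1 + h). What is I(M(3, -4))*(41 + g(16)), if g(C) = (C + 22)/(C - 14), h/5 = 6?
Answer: -1920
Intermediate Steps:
h = 30 (h = 5*6 = 30)
M(T, n) = -29 (M(T, n) = (-2 + 1)*(-1 + 30) = -1*29 = -29)
I(m) = -3 + m
g(C) = (22 + C)/(-14 + C)
I(M(3, -4))*(41 + g(16)) = (-3 - 29)*(41 + (22 + 16)/(-14 + 16)) = -32*(41 + 38/2) = -32*(41 + (1/2)*38) = -32*(41 + 19) = -32*60 = -1920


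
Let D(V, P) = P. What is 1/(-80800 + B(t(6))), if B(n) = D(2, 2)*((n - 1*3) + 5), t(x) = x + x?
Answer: -1/80772 ≈ -1.2381e-5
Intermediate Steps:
t(x) = 2*x
B(n) = 4 + 2*n (B(n) = 2*((n - 1*3) + 5) = 2*((n - 3) + 5) = 2*((-3 + n) + 5) = 2*(2 + n) = 4 + 2*n)
1/(-80800 + B(t(6))) = 1/(-80800 + (4 + 2*(2*6))) = 1/(-80800 + (4 + 2*12)) = 1/(-80800 + (4 + 24)) = 1/(-80800 + 28) = 1/(-80772) = -1/80772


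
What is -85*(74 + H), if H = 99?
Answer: -14705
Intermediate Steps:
-85*(74 + H) = -85*(74 + 99) = -85*173 = -14705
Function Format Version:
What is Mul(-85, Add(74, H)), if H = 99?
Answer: -14705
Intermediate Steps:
Mul(-85, Add(74, H)) = Mul(-85, Add(74, 99)) = Mul(-85, 173) = -14705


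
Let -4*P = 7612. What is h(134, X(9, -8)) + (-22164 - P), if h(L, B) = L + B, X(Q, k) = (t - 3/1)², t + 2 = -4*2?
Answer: -19958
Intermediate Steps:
P = -1903 (P = -¼*7612 = -1903)
t = -10 (t = -2 - 4*2 = -2 - 8 = -10)
X(Q, k) = 169 (X(Q, k) = (-10 - 3/1)² = (-10 - 3*1)² = (-10 - 3)² = (-13)² = 169)
h(L, B) = B + L
h(134, X(9, -8)) + (-22164 - P) = (169 + 134) + (-22164 - 1*(-1903)) = 303 + (-22164 + 1903) = 303 - 20261 = -19958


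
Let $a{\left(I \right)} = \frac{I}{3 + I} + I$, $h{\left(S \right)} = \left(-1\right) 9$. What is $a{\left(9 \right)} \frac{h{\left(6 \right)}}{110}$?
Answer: $- \frac{351}{440} \approx -0.79773$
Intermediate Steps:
$h{\left(S \right)} = -9$
$a{\left(I \right)} = I + \frac{I}{3 + I}$
$a{\left(9 \right)} \frac{h{\left(6 \right)}}{110} = \frac{9 \left(4 + 9\right)}{3 + 9} \left(- \frac{9}{110}\right) = 9 \cdot \frac{1}{12} \cdot 13 \left(\left(-9\right) \frac{1}{110}\right) = 9 \cdot \frac{1}{12} \cdot 13 \left(- \frac{9}{110}\right) = \frac{39}{4} \left(- \frac{9}{110}\right) = - \frac{351}{440}$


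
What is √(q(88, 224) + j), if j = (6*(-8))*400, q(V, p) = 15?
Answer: I*√19185 ≈ 138.51*I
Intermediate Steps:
j = -19200 (j = -48*400 = -19200)
√(q(88, 224) + j) = √(15 - 19200) = √(-19185) = I*√19185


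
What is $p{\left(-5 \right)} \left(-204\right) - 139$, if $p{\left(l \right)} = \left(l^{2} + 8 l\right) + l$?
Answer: $3941$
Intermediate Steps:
$p{\left(l \right)} = l^{2} + 9 l$
$p{\left(-5 \right)} \left(-204\right) - 139 = - 5 \left(9 - 5\right) \left(-204\right) - 139 = \left(-5\right) 4 \left(-204\right) - 139 = \left(-20\right) \left(-204\right) - 139 = 4080 - 139 = 3941$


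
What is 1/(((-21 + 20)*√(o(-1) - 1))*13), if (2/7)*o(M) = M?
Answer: I*√2/39 ≈ 0.036262*I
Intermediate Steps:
o(M) = 7*M/2
1/(((-21 + 20)*√(o(-1) - 1))*13) = 1/(((-21 + 20)*√((7/2)*(-1) - 1))*13) = 1/(-√(-7/2 - 1)*13) = 1/(-√(-9/2)*13) = 1/(-3*I*√2/2*13) = 1/(-39*I*√2/2) = I*√2/39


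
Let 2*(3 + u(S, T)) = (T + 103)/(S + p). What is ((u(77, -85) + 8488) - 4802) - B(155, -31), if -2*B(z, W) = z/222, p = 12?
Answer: 145555219/39516 ≈ 3683.4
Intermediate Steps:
u(S, T) = -3 + (103 + T)/(2*(12 + S)) (u(S, T) = -3 + ((T + 103)/(S + 12))/2 = -3 + ((103 + T)/(12 + S))/2 = -3 + (103 + T)/(2*(12 + S)))
B(z, W) = -z/444 (B(z, W) = -z/(2*222) = -z/444)
((u(77, -85) + 8488) - 4802) - B(155, -31) = (((31 - 85 - 6*77)/(2*(12 + 77)) + 8488) - 4802) - (-1)*155/444 = (((1/2)*(31 - 85 - 462)/89 + 8488) - 4802) - 1*(-155/444) = (((1/2)*(1/89)*(-516) + 8488) - 4802) + 155/444 = ((-258/89 + 8488) - 4802) + 155/444 = (755174/89 - 4802) + 155/444 = 327796/89 + 155/444 = 145555219/39516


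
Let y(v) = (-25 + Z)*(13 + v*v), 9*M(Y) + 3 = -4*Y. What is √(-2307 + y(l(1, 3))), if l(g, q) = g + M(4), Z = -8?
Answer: 2*I*√56229/9 ≈ 52.695*I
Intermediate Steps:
M(Y) = -⅓ - 4*Y/9 (M(Y) = -⅓ + (-4*Y)/9 = -⅓ - 4*Y/9)
l(g, q) = -19/9 + g (l(g, q) = g + (-⅓ - 4/9*4) = g + (-⅓ - 16/9) = g - 19/9 = -19/9 + g)
y(v) = -429 - 33*v² (y(v) = (-25 - 8)*(13 + v*v) = -33*(13 + v²) = -429 - 33*v²)
√(-2307 + y(l(1, 3))) = √(-2307 + (-429 - 33*(-19/9 + 1)²)) = √(-2307 + (-429 - 33*(-10/9)²)) = √(-2307 + (-429 - 33*100/81)) = √(-2307 + (-429 - 1100/27)) = √(-2307 - 12683/27) = √(-74972/27) = 2*I*√56229/9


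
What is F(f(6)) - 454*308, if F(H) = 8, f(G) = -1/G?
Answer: -139824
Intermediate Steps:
F(f(6)) - 454*308 = 8 - 454*308 = 8 - 139832 = -139824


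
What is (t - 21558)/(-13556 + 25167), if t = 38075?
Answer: 16517/11611 ≈ 1.4225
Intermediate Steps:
(t - 21558)/(-13556 + 25167) = (38075 - 21558)/(-13556 + 25167) = 16517/11611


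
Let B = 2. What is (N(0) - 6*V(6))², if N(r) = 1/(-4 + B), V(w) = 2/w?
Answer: 25/4 ≈ 6.2500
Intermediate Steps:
N(r) = -½ (N(r) = 1/(-4 + 2) = 1/(-2) = -½)
(N(0) - 6*V(6))² = (-½ - 12/6)² = (-½ - 6*⅓)² = (-½ - 2)² = (-5/2)² = 25/4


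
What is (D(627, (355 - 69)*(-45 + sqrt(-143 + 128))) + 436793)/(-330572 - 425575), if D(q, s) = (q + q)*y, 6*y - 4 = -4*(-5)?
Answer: -441809/756147 ≈ -0.58429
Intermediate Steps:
y = 4 (y = 2/3 + (-4*(-5))/6 = 2/3 + (1/6)*20 = 2/3 + 10/3 = 4)
D(q, s) = 8*q (D(q, s) = (q + q)*4 = (2*q)*4 = 8*q)
(D(627, (355 - 69)*(-45 + sqrt(-143 + 128))) + 436793)/(-330572 - 425575) = (8*627 + 436793)/(-330572 - 425575) = (5016 + 436793)/(-756147) = 441809*(-1/756147) = -441809/756147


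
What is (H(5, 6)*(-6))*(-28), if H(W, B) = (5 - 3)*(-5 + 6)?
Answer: 336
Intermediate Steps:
H(W, B) = 2 (H(W, B) = 2*1 = 2)
(H(5, 6)*(-6))*(-28) = (2*(-6))*(-28) = -12*(-28) = 336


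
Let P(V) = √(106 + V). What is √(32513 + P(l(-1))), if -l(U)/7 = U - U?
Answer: √(32513 + √106) ≈ 180.34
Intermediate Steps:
l(U) = 0 (l(U) = -7*(U - U) = -7*0 = 0)
√(32513 + P(l(-1))) = √(32513 + √(106 + 0)) = √(32513 + √106)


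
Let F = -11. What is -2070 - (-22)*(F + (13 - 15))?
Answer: -2356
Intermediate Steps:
-2070 - (-22)*(F + (13 - 15)) = -2070 - (-22)*(-11 + (13 - 15)) = -2070 - (-22)*(-11 - 2) = -2070 - (-22)*(-13) = -2070 - 1*286 = -2070 - 286 = -2356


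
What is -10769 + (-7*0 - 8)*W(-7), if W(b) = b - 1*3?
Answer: -10689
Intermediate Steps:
W(b) = -3 + b (W(b) = b - 3 = -3 + b)
-10769 + (-7*0 - 8)*W(-7) = -10769 + (-7*0 - 8)*(-3 - 7) = -10769 + (0 - 8)*(-10) = -10769 - 8*(-10) = -10769 + 80 = -10689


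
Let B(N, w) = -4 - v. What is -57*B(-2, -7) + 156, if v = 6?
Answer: 726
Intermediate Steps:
B(N, w) = -10 (B(N, w) = -4 - 1*6 = -4 - 6 = -10)
-57*B(-2, -7) + 156 = -57*(-10) + 156 = 570 + 156 = 726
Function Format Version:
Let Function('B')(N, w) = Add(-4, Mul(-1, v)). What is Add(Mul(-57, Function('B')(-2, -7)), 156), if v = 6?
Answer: 726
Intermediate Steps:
Function('B')(N, w) = -10 (Function('B')(N, w) = Add(-4, Mul(-1, 6)) = Add(-4, -6) = -10)
Add(Mul(-57, Function('B')(-2, -7)), 156) = Add(Mul(-57, -10), 156) = Add(570, 156) = 726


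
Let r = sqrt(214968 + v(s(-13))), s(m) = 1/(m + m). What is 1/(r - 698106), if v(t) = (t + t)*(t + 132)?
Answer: -235959828/164724899030015 - 13*sqrt(145311506)/164724899030015 ≈ -1.4334e-6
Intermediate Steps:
s(m) = 1/(2*m)
v(t) = 2*t*(132 + t) (v(t) = (2*t)*(132 + t) = 2*t*(132 + t))
r = sqrt(145311506)/26 (r = sqrt(214968 + 2*((1/2)/(-13))*(132 + (1/2)/(-13))) = sqrt(214968 + 2*((1/2)*(-1/13))*(132 + (1/2)*(-1/13))) = sqrt(214968 + 2*(-1/26)*(132 - 1/26)) = sqrt(214968 + 2*(-1/26)*(3431/26)) = sqrt(214968 - 3431/338) = sqrt(72655753/338) = sqrt(145311506)/26 ≈ 463.64)
1/(r - 698106) = 1/(sqrt(145311506)/26 - 698106) = 1/(-698106 + sqrt(145311506)/26)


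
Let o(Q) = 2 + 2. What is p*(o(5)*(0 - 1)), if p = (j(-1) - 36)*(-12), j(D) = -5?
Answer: -1968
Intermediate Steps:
o(Q) = 4
p = 492 (p = (-5 - 36)*(-12) = -41*(-12) = 492)
p*(o(5)*(0 - 1)) = 492*(4*(0 - 1)) = 492*(4*(-1)) = 492*(-4) = -1968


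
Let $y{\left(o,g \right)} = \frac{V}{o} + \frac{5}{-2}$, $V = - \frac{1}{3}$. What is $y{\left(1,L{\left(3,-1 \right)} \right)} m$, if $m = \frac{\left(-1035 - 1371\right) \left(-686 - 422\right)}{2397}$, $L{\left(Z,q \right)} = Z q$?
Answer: $- \frac{444308}{141} \approx -3151.1$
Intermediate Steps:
$V = - \frac{1}{3}$ ($V = \left(-1\right) \frac{1}{3} = - \frac{1}{3} \approx -0.33333$)
$y{\left(o,g \right)} = - \frac{5}{2} - \frac{1}{3 o}$ ($y{\left(o,g \right)} = - \frac{1}{3 o} + \frac{5}{-2} = - \frac{1}{3 o} + 5 \left(- \frac{1}{2}\right) = - \frac{1}{3 o} - \frac{5}{2} = - \frac{5}{2} - \frac{1}{3 o}$)
$m = \frac{888616}{799}$ ($m = \left(-2406\right) \left(-1108\right) \frac{1}{2397} = 2665848 \cdot \frac{1}{2397} = \frac{888616}{799} \approx 1112.2$)
$y{\left(1,L{\left(3,-1 \right)} \right)} m = \frac{-2 - 15}{6 \cdot 1} \cdot \frac{888616}{799} = \frac{1}{6} \cdot 1 \left(-2 - 15\right) \frac{888616}{799} = \frac{1}{6} \cdot 1 \left(-17\right) \frac{888616}{799} = \left(- \frac{17}{6}\right) \frac{888616}{799} = - \frac{444308}{141}$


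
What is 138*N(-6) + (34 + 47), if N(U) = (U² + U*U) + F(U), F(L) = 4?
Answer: 10569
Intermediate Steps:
N(U) = 4 + 2*U² (N(U) = (U² + U*U) + 4 = (U² + U²) + 4 = 2*U² + 4 = 4 + 2*U²)
138*N(-6) + (34 + 47) = 138*(4 + 2*(-6)²) + (34 + 47) = 138*(4 + 2*36) + 81 = 138*(4 + 72) + 81 = 138*76 + 81 = 10488 + 81 = 10569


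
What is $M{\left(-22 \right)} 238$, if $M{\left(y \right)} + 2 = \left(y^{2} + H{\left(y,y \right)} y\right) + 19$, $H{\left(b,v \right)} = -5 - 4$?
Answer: $166362$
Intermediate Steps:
$H{\left(b,v \right)} = -9$ ($H{\left(b,v \right)} = -5 - 4 = -9$)
$M{\left(y \right)} = 17 + y^{2} - 9 y$ ($M{\left(y \right)} = -2 + \left(\left(y^{2} - 9 y\right) + 19\right) = -2 + \left(19 + y^{2} - 9 y\right) = 17 + y^{2} - 9 y$)
$M{\left(-22 \right)} 238 = \left(17 + \left(-22\right)^{2} - -198\right) 238 = \left(17 + 484 + 198\right) 238 = 699 \cdot 238 = 166362$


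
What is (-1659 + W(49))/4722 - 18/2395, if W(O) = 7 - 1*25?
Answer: -1367137/3769730 ≈ -0.36266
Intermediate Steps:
W(O) = -18 (W(O) = 7 - 25 = -18)
(-1659 + W(49))/4722 - 18/2395 = (-1659 - 18)/4722 - 18/2395 = -1677*1/4722 - 18*1/2395 = -559/1574 - 18/2395 = -1367137/3769730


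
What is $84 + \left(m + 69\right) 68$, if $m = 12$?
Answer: $5592$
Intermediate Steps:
$84 + \left(m + 69\right) 68 = 84 + \left(12 + 69\right) 68 = 84 + 81 \cdot 68 = 84 + 5508 = 5592$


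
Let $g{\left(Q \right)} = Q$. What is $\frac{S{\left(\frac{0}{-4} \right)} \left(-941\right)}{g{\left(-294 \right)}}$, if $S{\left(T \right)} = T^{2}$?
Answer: $0$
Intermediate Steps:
$\frac{S{\left(\frac{0}{-4} \right)} \left(-941\right)}{g{\left(-294 \right)}} = \frac{\left(\frac{0}{-4}\right)^{2} \left(-941\right)}{-294} = \left(0 \left(- \frac{1}{4}\right)\right)^{2} \left(-941\right) \left(- \frac{1}{294}\right) = 0^{2} \left(-941\right) \left(- \frac{1}{294}\right) = 0 \left(-941\right) \left(- \frac{1}{294}\right) = 0 \left(- \frac{1}{294}\right) = 0$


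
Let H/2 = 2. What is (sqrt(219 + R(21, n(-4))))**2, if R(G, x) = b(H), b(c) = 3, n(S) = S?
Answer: 222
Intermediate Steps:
H = 4 (H = 2*2 = 4)
R(G, x) = 3
(sqrt(219 + R(21, n(-4))))**2 = (sqrt(219 + 3))**2 = (sqrt(222))**2 = 222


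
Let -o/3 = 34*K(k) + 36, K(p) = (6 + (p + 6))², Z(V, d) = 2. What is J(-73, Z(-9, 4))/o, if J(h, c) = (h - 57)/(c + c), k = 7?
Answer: 13/14772 ≈ 0.00088004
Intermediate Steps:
K(p) = (12 + p)² (K(p) = (6 + (6 + p))² = (12 + p)²)
J(h, c) = (-57 + h)/(2*c) (J(h, c) = (-57 + h)/((2*c)) = (-57 + h)*(1/(2*c)) = (-57 + h)/(2*c))
o = -36930 (o = -3*(34*(12 + 7)² + 36) = -3*(34*19² + 36) = -3*(34*361 + 36) = -3*(12274 + 36) = -3*12310 = -36930)
J(-73, Z(-9, 4))/o = ((½)*(-57 - 73)/2)/(-36930) = ((½)*(½)*(-130))*(-1/36930) = -65/2*(-1/36930) = 13/14772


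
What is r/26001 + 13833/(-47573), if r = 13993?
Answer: 306017156/1236945573 ≈ 0.24740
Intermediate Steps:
r/26001 + 13833/(-47573) = 13993/26001 + 13833/(-47573) = 13993*(1/26001) + 13833*(-1/47573) = 13993/26001 - 13833/47573 = 306017156/1236945573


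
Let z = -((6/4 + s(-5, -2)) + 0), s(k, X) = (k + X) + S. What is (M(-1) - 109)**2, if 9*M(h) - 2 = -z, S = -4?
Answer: 434281/36 ≈ 12063.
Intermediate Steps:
s(k, X) = -4 + X + k (s(k, X) = (k + X) - 4 = (X + k) - 4 = -4 + X + k)
z = 19/2 (z = -((6/4 + (-4 - 2 - 5)) + 0) = -((6*(1/4) - 11) + 0) = -((3/2 - 11) + 0) = -(-19/2 + 0) = -1*(-19/2) = 19/2 ≈ 9.5000)
M(h) = -5/6 (M(h) = 2/9 + (-1*19/2)/9 = 2/9 + (1/9)*(-19/2) = 2/9 - 19/18 = -5/6)
(M(-1) - 109)**2 = (-5/6 - 109)**2 = (-659/6)**2 = 434281/36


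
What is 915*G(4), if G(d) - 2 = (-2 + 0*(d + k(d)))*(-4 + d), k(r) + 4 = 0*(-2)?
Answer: 1830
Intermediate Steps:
k(r) = -4 (k(r) = -4 + 0*(-2) = -4 + 0 = -4)
G(d) = 10 - 2*d (G(d) = 2 + (-2 + 0*(d - 4))*(-4 + d) = 2 + (-2 + 0*(-4 + d))*(-4 + d) = 2 + (-2 + 0)*(-4 + d) = 2 - 2*(-4 + d) = 2 + (8 - 2*d) = 10 - 2*d)
915*G(4) = 915*(10 - 2*4) = 915*(10 - 8) = 915*2 = 1830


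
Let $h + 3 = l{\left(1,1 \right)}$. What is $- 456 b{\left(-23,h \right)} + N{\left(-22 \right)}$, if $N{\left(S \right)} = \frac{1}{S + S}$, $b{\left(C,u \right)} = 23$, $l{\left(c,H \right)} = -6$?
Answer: $- \frac{461473}{44} \approx -10488.0$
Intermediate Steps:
$h = -9$ ($h = -3 - 6 = -9$)
$N{\left(S \right)} = \frac{1}{2 S}$
$- 456 b{\left(-23,h \right)} + N{\left(-22 \right)} = \left(-456\right) 23 + \frac{1}{2 \left(-22\right)} = -10488 + \frac{1}{2} \left(- \frac{1}{22}\right) = -10488 - \frac{1}{44} = - \frac{461473}{44}$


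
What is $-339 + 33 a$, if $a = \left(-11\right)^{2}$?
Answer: $3654$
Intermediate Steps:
$a = 121$
$-339 + 33 a = -339 + 33 \cdot 121 = -339 + 3993 = 3654$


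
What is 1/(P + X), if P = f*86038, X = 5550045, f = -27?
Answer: 1/3227019 ≈ 3.0988e-7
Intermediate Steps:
P = -2323026 (P = -27*86038 = -2323026)
1/(P + X) = 1/(-2323026 + 5550045) = 1/3227019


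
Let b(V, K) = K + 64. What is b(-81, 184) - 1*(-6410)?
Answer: 6658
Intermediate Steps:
b(V, K) = 64 + K
b(-81, 184) - 1*(-6410) = (64 + 184) - 1*(-6410) = 248 + 6410 = 6658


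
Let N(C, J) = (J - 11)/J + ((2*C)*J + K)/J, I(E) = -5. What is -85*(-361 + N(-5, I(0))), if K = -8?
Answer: 31127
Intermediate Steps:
N(C, J) = (-11 + J)/J + (-8 + 2*C*J)/J (N(C, J) = (J - 11)/J + ((2*C)*J - 8)/J = (-11 + J)/J + (2*C*J - 8)/J = (-11 + J)/J + (-8 + 2*C*J)/J)
-85*(-361 + N(-5, I(0))) = -85*(-361 + (1 - 19/(-5) + 2*(-5))) = -85*(-361 + (1 - 19*(-⅕) - 10)) = -85*(-361 + (1 + 19/5 - 10)) = -85*(-361 - 26/5) = -85*(-1831/5) = 31127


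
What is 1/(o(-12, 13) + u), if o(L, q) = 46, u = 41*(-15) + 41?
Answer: -1/528 ≈ -0.0018939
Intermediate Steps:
u = -574 (u = -615 + 41 = -574)
1/(o(-12, 13) + u) = 1/(46 - 574) = 1/(-528) = -1/528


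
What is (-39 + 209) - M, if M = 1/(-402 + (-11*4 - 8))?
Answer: 77181/454 ≈ 170.00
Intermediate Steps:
M = -1/454 (M = 1/(-402 + (-44 - 8)) = 1/(-402 - 52) = 1/(-454) = -1/454 ≈ -0.0022026)
(-39 + 209) - M = (-39 + 209) - 1*(-1/454) = 170 + 1/454 = 77181/454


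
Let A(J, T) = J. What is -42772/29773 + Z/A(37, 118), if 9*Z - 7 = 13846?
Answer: 398202293/9914409 ≈ 40.164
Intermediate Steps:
Z = 13853/9 (Z = 7/9 + (1/9)*13846 = 7/9 + 13846/9 = 13853/9 ≈ 1539.2)
-42772/29773 + Z/A(37, 118) = -42772/29773 + (13853/9)/37 = -42772*1/29773 + (13853/9)*(1/37) = -42772/29773 + 13853/333 = 398202293/9914409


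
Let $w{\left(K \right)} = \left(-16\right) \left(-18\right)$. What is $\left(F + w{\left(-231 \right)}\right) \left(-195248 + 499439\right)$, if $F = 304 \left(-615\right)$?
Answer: $-56783942352$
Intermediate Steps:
$w{\left(K \right)} = 288$
$F = -186960$
$\left(F + w{\left(-231 \right)}\right) \left(-195248 + 499439\right) = \left(-186960 + 288\right) \left(-195248 + 499439\right) = \left(-186672\right) 304191 = -56783942352$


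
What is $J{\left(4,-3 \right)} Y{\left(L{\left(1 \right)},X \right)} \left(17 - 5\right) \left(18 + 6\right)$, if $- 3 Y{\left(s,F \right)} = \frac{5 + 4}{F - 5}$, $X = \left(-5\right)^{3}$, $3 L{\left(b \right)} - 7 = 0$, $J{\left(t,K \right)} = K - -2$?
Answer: $- \frac{432}{65} \approx -6.6462$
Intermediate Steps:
$J{\left(t,K \right)} = 2 + K$ ($J{\left(t,K \right)} = K + 2 = 2 + K$)
$L{\left(b \right)} = \frac{7}{3}$ ($L{\left(b \right)} = \frac{7}{3} + \frac{1}{3} \cdot 0 = \frac{7}{3} + 0 = \frac{7}{3}$)
$X = -125$
$Y{\left(s,F \right)} = - \frac{3}{-5 + F}$ ($Y{\left(s,F \right)} = - \frac{\left(5 + 4\right) \frac{1}{F - 5}}{3} = - \frac{9 \frac{1}{-5 + F}}{3} = - \frac{3}{-5 + F}$)
$J{\left(4,-3 \right)} Y{\left(L{\left(1 \right)},X \right)} \left(17 - 5\right) \left(18 + 6\right) = \left(2 - 3\right) \left(- \frac{3}{-5 - 125}\right) \left(17 - 5\right) \left(18 + 6\right) = - \frac{-3}{-130} \cdot 12 \cdot 24 = - \frac{\left(-3\right) \left(-1\right)}{130} \cdot 288 = \left(-1\right) \frac{3}{130} \cdot 288 = \left(- \frac{3}{130}\right) 288 = - \frac{432}{65}$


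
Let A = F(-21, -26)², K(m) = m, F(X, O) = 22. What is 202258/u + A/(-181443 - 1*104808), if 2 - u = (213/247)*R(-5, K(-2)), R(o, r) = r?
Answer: 7150224289973/131675460 ≈ 54302.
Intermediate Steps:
u = 920/247 (u = 2 - 213/247*(-2) = 2 - 213*(1/247)*(-2) = 2 - 213*(-2)/247 = 2 - 1*(-426/247) = 2 + 426/247 = 920/247 ≈ 3.7247)
A = 484 (A = 22² = 484)
202258/u + A/(-181443 - 1*104808) = 202258/(920/247) + 484/(-181443 - 1*104808) = 202258*(247/920) + 484/(-181443 - 104808) = 24978863/460 + 484/(-286251) = 24978863/460 + 484*(-1/286251) = 24978863/460 - 484/286251 = 7150224289973/131675460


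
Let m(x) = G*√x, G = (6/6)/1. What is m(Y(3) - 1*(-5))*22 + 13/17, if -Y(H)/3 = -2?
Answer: 13/17 + 22*√11 ≈ 73.730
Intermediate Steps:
Y(H) = 6 (Y(H) = -3*(-2) = 6)
G = 1 (G = (6*(⅙))*1 = 1*1 = 1)
m(x) = √x (m(x) = 1*√x = √x)
m(Y(3) - 1*(-5))*22 + 13/17 = √(6 - 1*(-5))*22 + 13/17 = √(6 + 5)*22 + 13*(1/17) = √11*22 + 13/17 = 22*√11 + 13/17 = 13/17 + 22*√11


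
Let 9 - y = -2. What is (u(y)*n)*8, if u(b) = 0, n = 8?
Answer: 0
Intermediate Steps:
y = 11 (y = 9 - 1*(-2) = 9 + 2 = 11)
(u(y)*n)*8 = (0*8)*8 = 0*8 = 0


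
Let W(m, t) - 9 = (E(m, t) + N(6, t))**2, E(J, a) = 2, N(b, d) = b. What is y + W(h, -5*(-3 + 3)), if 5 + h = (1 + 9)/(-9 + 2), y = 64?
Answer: 137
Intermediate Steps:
h = -45/7 (h = -5 + (1 + 9)/(-9 + 2) = -5 + 10/(-7) = -5 + 10*(-1/7) = -5 - 10/7 = -45/7 ≈ -6.4286)
W(m, t) = 73 (W(m, t) = 9 + (2 + 6)**2 = 9 + 8**2 = 9 + 64 = 73)
y + W(h, -5*(-3 + 3)) = 64 + 73 = 137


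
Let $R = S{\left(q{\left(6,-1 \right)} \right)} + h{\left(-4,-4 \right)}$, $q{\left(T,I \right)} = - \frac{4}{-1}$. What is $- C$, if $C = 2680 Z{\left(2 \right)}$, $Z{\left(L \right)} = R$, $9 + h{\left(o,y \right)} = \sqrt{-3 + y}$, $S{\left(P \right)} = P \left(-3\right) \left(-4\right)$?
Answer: $-104520 - 2680 i \sqrt{7} \approx -1.0452 \cdot 10^{5} - 7090.6 i$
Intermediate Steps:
$q{\left(T,I \right)} = 4$ ($q{\left(T,I \right)} = \left(-4\right) \left(-1\right) = 4$)
$S{\left(P \right)} = 12 P$ ($S{\left(P \right)} = - 3 P \left(-4\right) = 12 P$)
$h{\left(o,y \right)} = -9 + \sqrt{-3 + y}$
$R = 39 + i \sqrt{7}$ ($R = 12 \cdot 4 - \left(9 - \sqrt{-3 - 4}\right) = 48 - \left(9 - \sqrt{-7}\right) = 48 - \left(9 - i \sqrt{7}\right) = 39 + i \sqrt{7} \approx 39.0 + 2.6458 i$)
$Z{\left(L \right)} = 39 + i \sqrt{7}$
$C = 104520 + 2680 i \sqrt{7}$ ($C = 2680 \left(39 + i \sqrt{7}\right) = 104520 + 2680 i \sqrt{7} \approx 1.0452 \cdot 10^{5} + 7090.6 i$)
$- C = - (104520 + 2680 i \sqrt{7}) = -104520 - 2680 i \sqrt{7}$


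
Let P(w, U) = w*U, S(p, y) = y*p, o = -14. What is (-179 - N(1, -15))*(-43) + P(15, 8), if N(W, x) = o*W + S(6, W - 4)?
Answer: 6441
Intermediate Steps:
S(p, y) = p*y
P(w, U) = U*w
N(W, x) = -24 - 8*W (N(W, x) = -14*W + 6*(W - 4) = -14*W + 6*(-4 + W) = -14*W + (-24 + 6*W) = -24 - 8*W)
(-179 - N(1, -15))*(-43) + P(15, 8) = (-179 - (-24 - 8*1))*(-43) + 8*15 = (-179 - (-24 - 8))*(-43) + 120 = (-179 - 1*(-32))*(-43) + 120 = (-179 + 32)*(-43) + 120 = -147*(-43) + 120 = 6321 + 120 = 6441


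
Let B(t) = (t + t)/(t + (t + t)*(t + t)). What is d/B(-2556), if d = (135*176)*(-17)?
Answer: 2064637080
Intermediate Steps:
d = -403920 (d = 23760*(-17) = -403920)
B(t) = 2*t/(t + 4*t²) (B(t) = (2*t)/(t + (2*t)*(2*t)) = (2*t)/(t + 4*t²) = 2*t/(t + 4*t²))
d/B(-2556) = -403920/(2/(1 + 4*(-2556))) = -403920/(2/(1 - 10224)) = -403920/(2/(-10223)) = -403920/(2*(-1/10223)) = -403920/(-2/10223) = -403920*(-10223/2) = 2064637080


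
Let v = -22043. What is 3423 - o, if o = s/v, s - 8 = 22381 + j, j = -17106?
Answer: 75458472/22043 ≈ 3423.2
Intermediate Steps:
s = 5283 (s = 8 + (22381 - 17106) = 8 + 5275 = 5283)
o = -5283/22043 (o = 5283/(-22043) = 5283*(-1/22043) = -5283/22043 ≈ -0.23967)
3423 - o = 3423 - 1*(-5283/22043) = 3423 + 5283/22043 = 75458472/22043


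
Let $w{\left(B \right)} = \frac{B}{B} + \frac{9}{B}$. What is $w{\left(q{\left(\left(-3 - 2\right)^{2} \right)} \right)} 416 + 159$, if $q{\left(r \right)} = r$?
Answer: $\frac{18119}{25} \approx 724.76$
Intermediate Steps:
$w{\left(B \right)} = 1 + \frac{9}{B}$
$w{\left(q{\left(\left(-3 - 2\right)^{2} \right)} \right)} 416 + 159 = \frac{9 + \left(-3 - 2\right)^{2}}{\left(-3 - 2\right)^{2}} \cdot 416 + 159 = \frac{9 + \left(-5\right)^{2}}{\left(-5\right)^{2}} \cdot 416 + 159 = \frac{9 + 25}{25} \cdot 416 + 159 = \frac{1}{25} \cdot 34 \cdot 416 + 159 = \frac{34}{25} \cdot 416 + 159 = \frac{14144}{25} + 159 = \frac{18119}{25}$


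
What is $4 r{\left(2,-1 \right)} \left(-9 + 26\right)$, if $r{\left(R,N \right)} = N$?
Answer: $-68$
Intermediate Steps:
$4 r{\left(2,-1 \right)} \left(-9 + 26\right) = 4 \left(-1\right) \left(-9 + 26\right) = \left(-4\right) 17 = -68$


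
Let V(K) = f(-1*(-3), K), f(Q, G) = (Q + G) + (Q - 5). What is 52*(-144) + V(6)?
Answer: -7481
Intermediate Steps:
f(Q, G) = -5 + G + 2*Q (f(Q, G) = (G + Q) + (-5 + Q) = -5 + G + 2*Q)
V(K) = 1 + K (V(K) = -5 + K + 2*(-1*(-3)) = -5 + K + 2*3 = -5 + K + 6 = 1 + K)
52*(-144) + V(6) = 52*(-144) + (1 + 6) = -7488 + 7 = -7481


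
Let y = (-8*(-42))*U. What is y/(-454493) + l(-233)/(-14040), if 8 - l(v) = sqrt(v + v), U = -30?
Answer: 1325839/61356555 + I*sqrt(466)/14040 ≈ 0.021609 + 0.0015375*I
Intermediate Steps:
l(v) = 8 - sqrt(2)*sqrt(v) (l(v) = 8 - sqrt(v + v) = 8 - sqrt(2*v) = 8 - sqrt(2)*sqrt(v))
y = -10080 (y = -8*(-42)*(-30) = 336*(-30) = -10080)
y/(-454493) + l(-233)/(-14040) = -10080/(-454493) + (8 - sqrt(2)*sqrt(-233))/(-14040) = -10080*(-1/454493) + (8 - sqrt(2)*I*sqrt(233))*(-1/14040) = 10080/454493 + (8 - I*sqrt(466))*(-1/14040) = 10080/454493 + (-1/1755 + I*sqrt(466)/14040) = 1325839/61356555 + I*sqrt(466)/14040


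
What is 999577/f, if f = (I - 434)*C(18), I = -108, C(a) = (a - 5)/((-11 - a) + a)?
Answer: 10995347/7046 ≈ 1560.5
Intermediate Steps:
C(a) = 5/11 - a/11 (C(a) = (-5 + a)/(-11) = (-5 + a)*(-1/11) = 5/11 - a/11)
f = 7046/11 (f = (-108 - 434)*(5/11 - 1/11*18) = -542*(5/11 - 18/11) = -542*(-13/11) = 7046/11 ≈ 640.54)
999577/f = 999577/(7046/11) = 999577*(11/7046) = 10995347/7046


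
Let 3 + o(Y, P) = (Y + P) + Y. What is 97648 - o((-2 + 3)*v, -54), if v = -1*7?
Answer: 97719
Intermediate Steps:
v = -7
o(Y, P) = -3 + P + 2*Y (o(Y, P) = -3 + ((Y + P) + Y) = -3 + ((P + Y) + Y) = -3 + (P + 2*Y) = -3 + P + 2*Y)
97648 - o((-2 + 3)*v, -54) = 97648 - (-3 - 54 + 2*((-2 + 3)*(-7))) = 97648 - (-3 - 54 + 2*(1*(-7))) = 97648 - (-3 - 54 + 2*(-7)) = 97648 - (-3 - 54 - 14) = 97648 - 1*(-71) = 97648 + 71 = 97719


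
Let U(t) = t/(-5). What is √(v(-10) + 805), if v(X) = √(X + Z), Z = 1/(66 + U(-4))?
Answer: √(89802580 + 334*I*√1113890)/334 ≈ 28.373 + 0.055686*I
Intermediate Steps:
U(t) = -t/5 (U(t) = t*(-⅕) = -t/5)
Z = 5/334 (Z = 1/(66 - ⅕*(-4)) = 1/(66 + ⅘) = 1/(334/5) = 5/334 ≈ 0.014970)
v(X) = √(5/334 + X) (v(X) = √(X + 5/334) = √(5/334 + X))
√(v(-10) + 805) = √(√(1670 + 111556*(-10))/334 + 805) = √(√(1670 - 1115560)/334 + 805) = √(√(-1113890)/334 + 805) = √((I*√1113890)/334 + 805) = √(I*√1113890/334 + 805) = √(805 + I*√1113890/334)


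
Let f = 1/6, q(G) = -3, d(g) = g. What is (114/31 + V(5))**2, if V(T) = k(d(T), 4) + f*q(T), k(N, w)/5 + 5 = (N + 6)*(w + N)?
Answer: 860659569/3844 ≈ 2.2390e+5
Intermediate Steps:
k(N, w) = -25 + 5*(6 + N)*(N + w) (k(N, w) = -25 + 5*((N + 6)*(w + N)) = -25 + 5*((6 + N)*(N + w)) = -25 + 5*(6 + N)*(N + w))
f = 1/6 ≈ 0.16667
V(T) = 189/2 + 5*T**2 + 50*T (V(T) = (-25 + 5*T**2 + 30*T + 30*4 + 5*T*4) + (1/6)*(-3) = (-25 + 5*T**2 + 30*T + 120 + 20*T) - 1/2 = (95 + 5*T**2 + 50*T) - 1/2 = 189/2 + 5*T**2 + 50*T)
(114/31 + V(5))**2 = (114/31 + (189/2 + 5*5**2 + 50*5))**2 = (114*(1/31) + (189/2 + 5*25 + 250))**2 = (114/31 + (189/2 + 125 + 250))**2 = (114/31 + 939/2)**2 = (29337/62)**2 = 860659569/3844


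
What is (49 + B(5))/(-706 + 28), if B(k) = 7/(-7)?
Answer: -8/113 ≈ -0.070796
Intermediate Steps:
B(k) = -1 (B(k) = 7*(-1/7) = -1)
(49 + B(5))/(-706 + 28) = (49 - 1)/(-706 + 28) = 48/(-678) = 48*(-1/678) = -8/113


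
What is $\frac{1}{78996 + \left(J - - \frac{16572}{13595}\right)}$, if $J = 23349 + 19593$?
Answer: $\frac{13595}{1657763682} \approx 8.2008 \cdot 10^{-6}$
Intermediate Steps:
$J = 42942$
$\frac{1}{78996 + \left(J - - \frac{16572}{13595}\right)} = \frac{1}{78996 + \left(42942 - - \frac{16572}{13595}\right)} = \frac{1}{78996 + \left(42942 + \frac{16572}{13595}\right)} = \frac{1}{78996 + \frac{583813062}{13595}} = \frac{1}{\frac{1657763682}{13595}} = \frac{13595}{1657763682}$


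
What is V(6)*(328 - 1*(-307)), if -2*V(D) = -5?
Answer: 3175/2 ≈ 1587.5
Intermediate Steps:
V(D) = 5/2 (V(D) = -1/2*(-5) = 5/2)
V(6)*(328 - 1*(-307)) = 5*(328 - 1*(-307))/2 = 5*(328 + 307)/2 = (5/2)*635 = 3175/2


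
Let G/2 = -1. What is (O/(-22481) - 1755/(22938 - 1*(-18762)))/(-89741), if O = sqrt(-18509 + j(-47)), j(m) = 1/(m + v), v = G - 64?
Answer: 117/249479980 + I*sqrt(236341534)/227973818573 ≈ 4.6898e-7 + 6.7435e-8*I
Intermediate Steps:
G = -2 (G = 2*(-1) = -2)
v = -66 (v = -2 - 64 = -66)
j(m) = 1/(-66 + m) (j(m) = 1/(m - 66) = 1/(-66 + m))
O = I*sqrt(236341534)/113 (O = sqrt(-18509 + 1/(-66 - 47)) = sqrt(-18509 + 1/(-113)) = sqrt(-18509 - 1/113) = sqrt(-2091518/113) = I*sqrt(236341534)/113 ≈ 136.05*I)
(O/(-22481) - 1755/(22938 - 1*(-18762)))/(-89741) = ((I*sqrt(236341534)/113)/(-22481) - 1755/(22938 - 1*(-18762)))/(-89741) = ((I*sqrt(236341534)/113)*(-1/22481) - 1755/(22938 + 18762))*(-1/89741) = (-I*sqrt(236341534)/2540353 - 1755/41700)*(-1/89741) = (-I*sqrt(236341534)/2540353 - 1755*1/41700)*(-1/89741) = (-I*sqrt(236341534)/2540353 - 117/2780)*(-1/89741) = (-117/2780 - I*sqrt(236341534)/2540353)*(-1/89741) = 117/249479980 + I*sqrt(236341534)/227973818573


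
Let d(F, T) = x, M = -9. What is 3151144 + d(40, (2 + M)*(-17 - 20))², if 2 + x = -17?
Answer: 3151505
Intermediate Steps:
x = -19 (x = -2 - 17 = -19)
d(F, T) = -19
3151144 + d(40, (2 + M)*(-17 - 20))² = 3151144 + (-19)² = 3151144 + 361 = 3151505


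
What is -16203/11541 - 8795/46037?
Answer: -282480202/177104339 ≈ -1.5950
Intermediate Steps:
-16203/11541 - 8795/46037 = -16203*1/11541 - 8795*1/46037 = -5401/3847 - 8795/46037 = -282480202/177104339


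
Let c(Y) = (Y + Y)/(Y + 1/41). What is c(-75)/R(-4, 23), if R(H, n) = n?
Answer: 3075/35351 ≈ 0.086985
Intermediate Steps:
c(Y) = 2*Y/(1/41 + Y) (c(Y) = (2*Y)/(Y + 1/41) = (2*Y)/(1/41 + Y) = 2*Y/(1/41 + Y))
c(-75)/R(-4, 23) = (82*(-75)/(1 + 41*(-75)))/23 = (82*(-75)/(1 - 3075))*(1/23) = (82*(-75)/(-3074))*(1/23) = (82*(-75)*(-1/3074))*(1/23) = (3075/1537)*(1/23) = 3075/35351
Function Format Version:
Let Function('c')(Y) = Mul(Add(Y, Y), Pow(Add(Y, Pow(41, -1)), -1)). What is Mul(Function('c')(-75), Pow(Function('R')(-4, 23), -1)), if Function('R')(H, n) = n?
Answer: Rational(3075, 35351) ≈ 0.086985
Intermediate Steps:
Function('c')(Y) = Mul(2, Y, Pow(Add(Rational(1, 41), Y), -1)) (Function('c')(Y) = Mul(Mul(2, Y), Pow(Add(Y, Rational(1, 41)), -1)) = Mul(Mul(2, Y), Pow(Add(Rational(1, 41), Y), -1)) = Mul(2, Y, Pow(Add(Rational(1, 41), Y), -1)))
Mul(Function('c')(-75), Pow(Function('R')(-4, 23), -1)) = Mul(Mul(82, -75, Pow(Add(1, Mul(41, -75)), -1)), Pow(23, -1)) = Mul(Mul(82, -75, Pow(Add(1, -3075), -1)), Rational(1, 23)) = Mul(Mul(82, -75, Pow(-3074, -1)), Rational(1, 23)) = Mul(Mul(82, -75, Rational(-1, 3074)), Rational(1, 23)) = Mul(Rational(3075, 1537), Rational(1, 23)) = Rational(3075, 35351)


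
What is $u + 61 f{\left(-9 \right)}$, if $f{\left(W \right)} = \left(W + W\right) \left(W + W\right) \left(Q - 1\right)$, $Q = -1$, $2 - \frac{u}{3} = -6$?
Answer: $-39504$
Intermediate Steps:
$u = 24$ ($u = 6 - -18 = 6 + 18 = 24$)
$f{\left(W \right)} = - 8 W^{2}$ ($f{\left(W \right)} = \left(W + W\right) \left(W + W\right) \left(-1 - 1\right) = 2 W 2 W \left(-2\right) = 4 W^{2} \left(-2\right) = - 8 W^{2}$)
$u + 61 f{\left(-9 \right)} = 24 + 61 \left(- 8 \left(-9\right)^{2}\right) = 24 + 61 \left(\left(-8\right) 81\right) = 24 + 61 \left(-648\right) = 24 - 39528 = -39504$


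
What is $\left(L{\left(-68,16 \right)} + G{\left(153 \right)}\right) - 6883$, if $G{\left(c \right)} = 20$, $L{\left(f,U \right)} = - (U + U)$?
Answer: $-6895$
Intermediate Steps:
$L{\left(f,U \right)} = - 2 U$
$\left(L{\left(-68,16 \right)} + G{\left(153 \right)}\right) - 6883 = \left(\left(-2\right) 16 + 20\right) - 6883 = \left(-32 + 20\right) - 6883 = -12 - 6883 = -6895$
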